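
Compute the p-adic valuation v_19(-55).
v_19(-55) = 0

v_19(n) is the largest exponent k such that 19^k divides n. Factor out: -55 = -19^0 · 55. (Sign doesn't affect v_p.) So v_19(-55) = 0.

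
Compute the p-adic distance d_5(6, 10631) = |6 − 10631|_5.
d_5(6, 10631) = 1/625

Step 1 — x − y = 6 − 10631 = -10625. Step 2 — v_5(-10625) = 4 (factor: -10625 = −(5^4 · 17); the sign does not affect v_p). Step 3 — |x − y|_5 = 5^{-4} = 1/625.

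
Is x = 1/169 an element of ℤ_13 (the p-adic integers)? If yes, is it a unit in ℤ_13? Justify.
x ∉ ℤ_13 (v_13(x) = -2 < 0)

ℤ_13 = {x ∈ ℚ_13 : v_13(x) ≥ 0} and ℤ_13^× = {x ∈ ℤ_13 : v_13(x) = 0}. Here v_13(1/169) = v_13(num) − v_13(den) = -2; compare against these criteria.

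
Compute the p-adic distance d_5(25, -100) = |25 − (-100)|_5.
d_5(25, -100) = 1/125

Step 1 — x − y = 25 − (-100) = 125. Step 2 — v_5(125) = 3 (factor: 125 = (5^3 · 1); the sign does not affect v_p). Step 3 — |x − y|_5 = 5^{-3} = 1/125.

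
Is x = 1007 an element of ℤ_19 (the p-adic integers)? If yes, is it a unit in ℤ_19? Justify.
x ∈ ℤ_19 but not a unit; v_19(x) = 1 > 0

ℤ_19 = {x ∈ ℚ_19 : v_19(x) ≥ 0} and ℤ_19^× = {x ∈ ℤ_19 : v_19(x) = 0}. Here v_19(1007) = v_19(num) − v_19(den) = 1; compare against these criteria.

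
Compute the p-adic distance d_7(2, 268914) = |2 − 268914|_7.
d_7(2, 268914) = 1/16807

Step 1 — x − y = 2 − 268914 = -268912. Step 2 — v_7(-268912) = 5 (factor: -268912 = −(7^5 · 16); the sign does not affect v_p). Step 3 — |x − y|_7 = 7^{-5} = 1/16807.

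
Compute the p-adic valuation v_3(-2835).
v_3(-2835) = 4

v_3(n) is the largest exponent k such that 3^k divides n. Factor out: -2835 = -3^4 · 35. (Sign doesn't affect v_p.) So v_3(-2835) = 4.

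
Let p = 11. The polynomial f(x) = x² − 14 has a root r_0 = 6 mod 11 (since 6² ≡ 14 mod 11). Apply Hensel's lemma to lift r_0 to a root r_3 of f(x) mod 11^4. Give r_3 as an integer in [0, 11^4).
r_3 = 6397 (mod 14641)

Hensel's recurrence: r_{i+1} = r_i − f(r_i)·(f′(r_i))^{-1} mod 11^{i+2}, with f′(x) = 2x. Iterate:
  r_0 = 6 (mod 11)
  r_1 = 105 (mod 121)
  r_2 = 1073 (mod 1331)
  r_3 = 6397 (mod 14641)
Final: r_3 = 6397, and one checks f(r_3) ≡ 0 mod 11^4.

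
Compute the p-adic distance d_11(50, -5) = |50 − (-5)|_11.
d_11(50, -5) = 1/11

Step 1 — x − y = 50 − (-5) = 55. Step 2 — v_11(55) = 1 (factor: 55 = (11^1 · 5); the sign does not affect v_p). Step 3 — |x − y|_11 = 11^{-1} = 1/11.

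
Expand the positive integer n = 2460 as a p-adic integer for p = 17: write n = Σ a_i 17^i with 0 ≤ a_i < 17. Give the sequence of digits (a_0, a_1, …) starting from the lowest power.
(a_0, a_1, …) = (12, 8, 8)

Repeated division by 17 gives the digits low-to-high: 2460 = 12 + 8·17^1 + 8·17^2. Digit sequence: (12, 8, 8).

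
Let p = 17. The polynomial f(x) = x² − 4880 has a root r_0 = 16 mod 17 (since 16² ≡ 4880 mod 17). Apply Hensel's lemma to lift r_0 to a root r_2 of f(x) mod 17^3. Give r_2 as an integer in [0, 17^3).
r_2 = 2617 (mod 4913)

Hensel's recurrence: r_{i+1} = r_i − f(r_i)·(f′(r_i))^{-1} mod 17^{i+2}, with f′(x) = 2x. Iterate:
  r_0 = 16 (mod 17)
  r_1 = 16 (mod 289)
  r_2 = 2617 (mod 4913)
Final: r_2 = 2617, and one checks f(r_2) ≡ 0 mod 17^3.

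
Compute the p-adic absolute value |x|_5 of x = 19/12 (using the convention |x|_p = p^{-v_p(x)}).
|19/12|_5 = 1

Step 1 — compute v_5(x) by factoring powers of 5 out of the numerator and denominator: v_5(19/12) = 0. Step 2 — apply |x|_p = p^{-v_p(x)} = 5^{0} = 1.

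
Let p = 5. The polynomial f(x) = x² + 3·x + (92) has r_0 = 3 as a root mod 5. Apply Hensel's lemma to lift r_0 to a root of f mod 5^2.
r_1 = 13 (mod 25)

Hensel: r_{i+1} = r_i − f(r_i)·(f′(r_i))^{-1} mod 5^{i+2}, f′(x) = 2x + 3. Iterate:
  r_0 = 3 (mod 5)
  r_1 = 13 (mod 25)
Final: r = 13 satisfies f(r) ≡ 0 mod 5^2.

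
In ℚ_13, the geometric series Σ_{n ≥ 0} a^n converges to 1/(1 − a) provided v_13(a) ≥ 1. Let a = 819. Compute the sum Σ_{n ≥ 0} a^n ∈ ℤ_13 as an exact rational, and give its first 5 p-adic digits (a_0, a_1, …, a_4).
Σ a^n = 1/(1 − a) = -1/818;  first 5 digits = (1, 11, 8, 11, 7)

v_13(a) = 1 ≥ 1, so the series converges in ℤ_13 to 1/(1 − a) = 1/(1 − 819) = -1/818. Expand this rational in ℤ_13: compute digits iteratively via d_i = x_i mod 13, x_{i+1} = (x_i − d_i)/13. The first 5 digits are (1, 11, 8, 11, 7).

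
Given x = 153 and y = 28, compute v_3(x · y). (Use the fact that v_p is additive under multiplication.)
v_3(4284) = 2

v_p(x) = 2 (factor: 153 = 3^2 · 17); v_p(y) = 0 (factor: 28 = 3^0 · 28). Additivity: v_p(xy) = v_p(x) + v_p(y) = 2 + 0 = 2. (Direct check: xy = 4284 = 3^2 · (476).)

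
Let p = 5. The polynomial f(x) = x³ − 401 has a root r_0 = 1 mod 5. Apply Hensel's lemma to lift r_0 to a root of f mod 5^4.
r_3 = 551 (mod 625)

Hensel: r_{i+1} = r_i − f(r_i)/f′(r_i) mod 5^{i+2}, where f′(x) = 3x². Iterate:
  r_0 = 1 (mod 5)
  r_1 = 1 (mod 25)
  r_2 = 51 (mod 125)
  r_3 = 551 (mod 625)
Final: r = 551 with f(r) ≡ 0 mod 5^4.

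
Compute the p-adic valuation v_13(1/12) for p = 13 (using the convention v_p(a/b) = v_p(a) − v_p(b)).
v_13(1/12) = 0

Factor powers of 13 from the numerator and denominator of the reduced fraction: 1 = 13^0 · 1 and 12 = 13^0 · 12. Apply v_p(a/b) = v_p(a) − v_p(b): v_13(1/12) = 0 − 0 = 0.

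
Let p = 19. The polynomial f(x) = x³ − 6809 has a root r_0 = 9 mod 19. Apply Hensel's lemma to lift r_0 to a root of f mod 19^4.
r_3 = 12207 (mod 130321)

Hensel: r_{i+1} = r_i − f(r_i)/f′(r_i) mod 19^{i+2}, where f′(x) = 3x². Iterate:
  r_0 = 9 (mod 19)
  r_1 = 294 (mod 361)
  r_2 = 5348 (mod 6859)
  r_3 = 12207 (mod 130321)
Final: r = 12207 with f(r) ≡ 0 mod 19^4.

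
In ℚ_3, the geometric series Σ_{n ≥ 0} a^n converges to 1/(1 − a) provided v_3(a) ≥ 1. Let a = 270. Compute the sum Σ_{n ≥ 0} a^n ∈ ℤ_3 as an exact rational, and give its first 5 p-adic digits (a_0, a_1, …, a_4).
Σ a^n = 1/(1 − a) = -1/269;  first 5 digits = (1, 0, 0, 1, 0)

v_3(a) = 3 ≥ 1, so the series converges in ℤ_3 to 1/(1 − a) = 1/(1 − 270) = -1/269. Expand this rational in ℤ_3: compute digits iteratively via d_i = x_i mod 3, x_{i+1} = (x_i − d_i)/3. The first 5 digits are (1, 0, 0, 1, 0).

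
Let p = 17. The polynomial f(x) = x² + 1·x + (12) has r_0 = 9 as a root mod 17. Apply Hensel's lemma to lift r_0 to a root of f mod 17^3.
r_2 = 4004 (mod 4913)

Hensel: r_{i+1} = r_i − f(r_i)·(f′(r_i))^{-1} mod 17^{i+2}, f′(x) = 2x + 1. Iterate:
  r_0 = 9 (mod 17)
  r_1 = 247 (mod 289)
  r_2 = 4004 (mod 4913)
Final: r = 4004 satisfies f(r) ≡ 0 mod 17^3.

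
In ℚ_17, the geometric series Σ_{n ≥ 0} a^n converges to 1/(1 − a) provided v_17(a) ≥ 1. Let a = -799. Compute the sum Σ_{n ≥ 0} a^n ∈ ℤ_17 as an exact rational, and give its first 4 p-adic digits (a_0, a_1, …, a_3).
Σ a^n = 1/(1 − a) = 1/800;  first 4 digits = (1, 4, 13, 6)

v_17(a) = 1 ≥ 1, so the series converges in ℤ_17 to 1/(1 − a) = 1/(1 − (-799)) = 1/800. Expand this rational in ℤ_17: compute digits iteratively via d_i = x_i mod 17, x_{i+1} = (x_i − d_i)/17. The first 4 digits are (1, 4, 13, 6).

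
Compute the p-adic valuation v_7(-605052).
v_7(-605052) = 5

v_7(n) is the largest exponent k such that 7^k divides n. Factor out: -605052 = -7^5 · 36. (Sign doesn't affect v_p.) So v_7(-605052) = 5.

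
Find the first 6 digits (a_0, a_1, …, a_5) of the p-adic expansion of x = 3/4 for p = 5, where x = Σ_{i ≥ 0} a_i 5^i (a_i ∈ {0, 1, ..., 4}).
(a_0, …, a_5) = (2, 1, 1, 1, 1, 1)

v_5(3/4) = 0 (numerator and denominator both coprime to 5), so x ∈ ℤ_5^×. Compute digits iteratively via a_i = x_i mod 5, x_{i+1} = (x_i − a_i)/5, with x_0 = x:
  x_0 = 3/4;  a_0 = 2;  x_1 = (x_0 − 2)/5 = -1/4
  x_1 = -1/4;  a_1 = 1;  x_2 = (x_1 − 1)/5 = -1/4
  x_2 = -1/4;  a_2 = 1;  x_3 = (x_2 − 1)/5 = -1/4
  x_3 = -1/4;  a_3 = 1;  x_4 = (x_3 − 1)/5 = -1/4
  x_4 = -1/4;  a_4 = 1;  x_5 = (x_4 − 1)/5 = -1/4
  x_5 = -1/4;  a_5 = 1;  x_6 = (x_5 − 1)/5 = -1/4
Digits: (2, 1, 1, 1, 1, 1).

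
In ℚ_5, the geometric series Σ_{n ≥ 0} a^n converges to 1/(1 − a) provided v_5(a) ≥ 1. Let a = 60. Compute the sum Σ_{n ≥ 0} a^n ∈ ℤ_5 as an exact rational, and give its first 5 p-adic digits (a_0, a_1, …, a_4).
Σ a^n = 1/(1 − a) = -1/59;  first 5 digits = (1, 2, 1, 2, 2)

v_5(a) = 1 ≥ 1, so the series converges in ℤ_5 to 1/(1 − a) = 1/(1 − 60) = -1/59. Expand this rational in ℤ_5: compute digits iteratively via d_i = x_i mod 5, x_{i+1} = (x_i − d_i)/5. The first 5 digits are (1, 2, 1, 2, 2).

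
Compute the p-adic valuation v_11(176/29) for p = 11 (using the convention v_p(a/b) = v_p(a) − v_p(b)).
v_11(176/29) = 1

Factor powers of 11 from the numerator and denominator of the reduced fraction: 176 = 11^1 · 16 and 29 = 11^0 · 29. Apply v_p(a/b) = v_p(a) − v_p(b): v_11(176/29) = 1 − 0 = 1.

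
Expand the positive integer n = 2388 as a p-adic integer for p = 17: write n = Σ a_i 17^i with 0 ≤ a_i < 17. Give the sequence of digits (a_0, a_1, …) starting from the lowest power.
(a_0, a_1, …) = (8, 4, 8)

Repeated division by 17 gives the digits low-to-high: 2388 = 8 + 4·17^1 + 8·17^2. Digit sequence: (8, 4, 8).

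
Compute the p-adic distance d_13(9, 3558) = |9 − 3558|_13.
d_13(9, 3558) = 1/169

Step 1 — x − y = 9 − 3558 = -3549. Step 2 — v_13(-3549) = 2 (factor: -3549 = −(13^2 · 21); the sign does not affect v_p). Step 3 — |x − y|_13 = 13^{-2} = 1/169.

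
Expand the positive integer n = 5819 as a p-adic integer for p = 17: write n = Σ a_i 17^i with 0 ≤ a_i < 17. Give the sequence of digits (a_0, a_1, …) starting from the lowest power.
(a_0, a_1, …) = (5, 2, 3, 1)

Repeated division by 17 gives the digits low-to-high: 5819 = 5 + 2·17^1 + 3·17^2 + 1·17^3. Digit sequence: (5, 2, 3, 1).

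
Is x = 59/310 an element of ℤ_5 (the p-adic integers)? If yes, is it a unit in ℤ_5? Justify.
x ∉ ℤ_5 (v_5(x) = -1 < 0)

ℤ_5 = {x ∈ ℚ_5 : v_5(x) ≥ 0} and ℤ_5^× = {x ∈ ℤ_5 : v_5(x) = 0}. Here v_5(59/310) = v_5(num) − v_5(den) = -1; compare against these criteria.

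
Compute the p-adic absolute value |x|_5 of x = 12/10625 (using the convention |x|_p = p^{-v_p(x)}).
|12/10625|_5 = 625

Step 1 — compute v_5(x) by factoring powers of 5 out of the numerator and denominator: v_5(12/10625) = -4. Step 2 — apply |x|_p = p^{-v_p(x)} = 5^{4} = 625.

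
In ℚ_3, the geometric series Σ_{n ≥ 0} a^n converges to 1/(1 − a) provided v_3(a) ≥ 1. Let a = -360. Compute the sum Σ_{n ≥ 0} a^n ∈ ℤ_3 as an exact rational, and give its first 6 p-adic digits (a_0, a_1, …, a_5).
Σ a^n = 1/(1 − a) = 1/361;  first 6 digits = (1, 0, 2, 1, 2, 0)

v_3(a) = 2 ≥ 1, so the series converges in ℤ_3 to 1/(1 − a) = 1/(1 − (-360)) = 1/361. Expand this rational in ℤ_3: compute digits iteratively via d_i = x_i mod 3, x_{i+1} = (x_i − d_i)/3. The first 6 digits are (1, 0, 2, 1, 2, 0).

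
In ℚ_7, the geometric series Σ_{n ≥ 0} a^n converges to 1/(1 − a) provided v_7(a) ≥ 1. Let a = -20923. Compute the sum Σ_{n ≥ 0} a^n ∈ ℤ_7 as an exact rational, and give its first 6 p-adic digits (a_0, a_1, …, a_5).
Σ a^n = 1/(1 − a) = 1/20924;  first 6 digits = (1, 0, 0, 2, 5, 5)

v_7(a) = 3 ≥ 1, so the series converges in ℤ_7 to 1/(1 − a) = 1/(1 − (-20923)) = 1/20924. Expand this rational in ℤ_7: compute digits iteratively via d_i = x_i mod 7, x_{i+1} = (x_i − d_i)/7. The first 6 digits are (1, 0, 0, 2, 5, 5).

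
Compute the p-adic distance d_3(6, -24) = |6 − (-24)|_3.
d_3(6, -24) = 1/3

Step 1 — x − y = 6 − (-24) = 30. Step 2 — v_3(30) = 1 (factor: 30 = (3^1 · 10); the sign does not affect v_p). Step 3 — |x − y|_3 = 3^{-1} = 1/3.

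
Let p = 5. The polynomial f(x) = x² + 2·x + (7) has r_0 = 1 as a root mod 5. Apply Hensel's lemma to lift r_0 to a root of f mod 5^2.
r_1 = 11 (mod 25)

Hensel: r_{i+1} = r_i − f(r_i)·(f′(r_i))^{-1} mod 5^{i+2}, f′(x) = 2x + 2. Iterate:
  r_0 = 1 (mod 5)
  r_1 = 11 (mod 25)
Final: r = 11 satisfies f(r) ≡ 0 mod 5^2.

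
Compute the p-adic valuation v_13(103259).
v_13(103259) = 3

v_13(n) is the largest exponent k such that 13^k divides n. Factor out: 103259 = 13^3 · 47. (Sign doesn't affect v_p.) So v_13(103259) = 3.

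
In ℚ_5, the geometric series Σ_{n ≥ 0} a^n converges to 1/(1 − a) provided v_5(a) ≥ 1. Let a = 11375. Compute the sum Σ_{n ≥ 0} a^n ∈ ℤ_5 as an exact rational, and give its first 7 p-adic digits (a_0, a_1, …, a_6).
Σ a^n = 1/(1 − a) = -1/11374;  first 7 digits = (1, 0, 0, 1, 3, 3, 1)

v_5(a) = 3 ≥ 1, so the series converges in ℤ_5 to 1/(1 − a) = 1/(1 − 11375) = -1/11374. Expand this rational in ℤ_5: compute digits iteratively via d_i = x_i mod 5, x_{i+1} = (x_i − d_i)/5. The first 7 digits are (1, 0, 0, 1, 3, 3, 1).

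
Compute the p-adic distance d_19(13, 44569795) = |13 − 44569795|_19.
d_19(13, 44569795) = 1/2476099

Step 1 — x − y = 13 − 44569795 = -44569782. Step 2 — v_19(-44569782) = 5 (factor: -44569782 = −(19^5 · 18); the sign does not affect v_p). Step 3 — |x − y|_19 = 19^{-5} = 1/2476099.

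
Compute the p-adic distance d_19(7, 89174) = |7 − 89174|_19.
d_19(7, 89174) = 1/6859

Step 1 — x − y = 7 − 89174 = -89167. Step 2 — v_19(-89167) = 3 (factor: -89167 = −(19^3 · 13); the sign does not affect v_p). Step 3 — |x − y|_19 = 19^{-3} = 1/6859.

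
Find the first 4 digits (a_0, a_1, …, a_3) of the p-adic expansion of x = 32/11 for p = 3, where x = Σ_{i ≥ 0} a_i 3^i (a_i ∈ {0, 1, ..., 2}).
(a_0, …, a_3) = (1, 2, 2, 0)

v_3(32/11) = 0 (numerator and denominator both coprime to 3), so x ∈ ℤ_3^×. Compute digits iteratively via a_i = x_i mod 3, x_{i+1} = (x_i − a_i)/3, with x_0 = x:
  x_0 = 32/11;  a_0 = 1;  x_1 = (x_0 − 1)/3 = 7/11
  x_1 = 7/11;  a_1 = 2;  x_2 = (x_1 − 2)/3 = -5/11
  x_2 = -5/11;  a_2 = 2;  x_3 = (x_2 − 2)/3 = -9/11
  x_3 = -9/11;  a_3 = 0;  x_4 = (x_3 − 0)/3 = -3/11
Digits: (1, 2, 2, 0).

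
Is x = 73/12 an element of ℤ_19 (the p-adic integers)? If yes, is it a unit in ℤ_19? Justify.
x ∈ ℤ_19^× (unit); v_19(x) = 0

ℤ_19 = {x ∈ ℚ_19 : v_19(x) ≥ 0} and ℤ_19^× = {x ∈ ℤ_19 : v_19(x) = 0}. Here v_19(73/12) = v_19(num) − v_19(den) = 0; compare against these criteria.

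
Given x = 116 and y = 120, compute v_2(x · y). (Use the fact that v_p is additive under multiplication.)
v_2(13920) = 5

v_p(x) = 2 (factor: 116 = 2^2 · 29); v_p(y) = 3 (factor: 120 = 2^3 · 15). Additivity: v_p(xy) = v_p(x) + v_p(y) = 2 + 3 = 5. (Direct check: xy = 13920 = 2^5 · (435).)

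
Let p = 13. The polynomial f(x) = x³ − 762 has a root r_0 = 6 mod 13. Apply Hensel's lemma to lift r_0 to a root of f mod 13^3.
r_2 = 903 (mod 2197)

Hensel: r_{i+1} = r_i − f(r_i)/f′(r_i) mod 13^{i+2}, where f′(x) = 3x². Iterate:
  r_0 = 6 (mod 13)
  r_1 = 58 (mod 169)
  r_2 = 903 (mod 2197)
Final: r = 903 with f(r) ≡ 0 mod 13^3.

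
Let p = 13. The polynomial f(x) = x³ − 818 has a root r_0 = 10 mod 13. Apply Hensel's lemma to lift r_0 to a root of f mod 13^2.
r_1 = 166 (mod 169)

Hensel: r_{i+1} = r_i − f(r_i)/f′(r_i) mod 13^{i+2}, where f′(x) = 3x². Iterate:
  r_0 = 10 (mod 13)
  r_1 = 166 (mod 169)
Final: r = 166 with f(r) ≡ 0 mod 13^2.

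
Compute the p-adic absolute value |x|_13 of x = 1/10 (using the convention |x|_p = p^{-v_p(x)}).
|1/10|_13 = 1

Step 1 — compute v_13(x) by factoring powers of 13 out of the numerator and denominator: v_13(1/10) = 0. Step 2 — apply |x|_p = p^{-v_p(x)} = 13^{0} = 1.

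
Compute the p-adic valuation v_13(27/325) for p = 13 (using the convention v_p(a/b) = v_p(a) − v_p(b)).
v_13(27/325) = -1

Factor powers of 13 from the numerator and denominator of the reduced fraction: 27 = 13^0 · 27 and 325 = 13^1 · 25. Apply v_p(a/b) = v_p(a) − v_p(b): v_13(27/325) = 0 − 1 = -1.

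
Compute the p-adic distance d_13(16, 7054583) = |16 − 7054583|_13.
d_13(16, 7054583) = 1/371293

Step 1 — x − y = 16 − 7054583 = -7054567. Step 2 — v_13(-7054567) = 5 (factor: -7054567 = −(13^5 · 19); the sign does not affect v_p). Step 3 — |x − y|_13 = 13^{-5} = 1/371293.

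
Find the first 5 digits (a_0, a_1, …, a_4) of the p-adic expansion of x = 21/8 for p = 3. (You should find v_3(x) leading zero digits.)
(a_0, …, a_4) = (0, 2, 0, 1, 0)

v_3(21/8) = 1, so a_0 = ... = a_0 = 0. Factor out: x = 3^1 · u with u = 7/8 a unit in ℤ_3. Expand u iteratively via a_{v+i} = u_i mod 3, u_{i+1} = (u_i − a_{v+i})/3:
  u_0 = 7/8;  a_1 = 2;  u_1 = (u_0 − 2)/3 = -3/8
  u_1 = -3/8;  a_2 = 0;  u_2 = (u_1 − 0)/3 = -1/8
  u_2 = -1/8;  a_3 = 1;  u_3 = (u_2 − 1)/3 = -3/8
  u_3 = -3/8;  a_4 = 0;  u_4 = (u_3 − 0)/3 = -1/8
Digits: (0, 2, 0, 1, 0).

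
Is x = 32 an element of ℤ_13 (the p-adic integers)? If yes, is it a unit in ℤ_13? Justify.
x ∈ ℤ_13^× (unit); v_13(x) = 0

ℤ_13 = {x ∈ ℚ_13 : v_13(x) ≥ 0} and ℤ_13^× = {x ∈ ℤ_13 : v_13(x) = 0}. Here v_13(32) = v_13(num) − v_13(den) = 0; compare against these criteria.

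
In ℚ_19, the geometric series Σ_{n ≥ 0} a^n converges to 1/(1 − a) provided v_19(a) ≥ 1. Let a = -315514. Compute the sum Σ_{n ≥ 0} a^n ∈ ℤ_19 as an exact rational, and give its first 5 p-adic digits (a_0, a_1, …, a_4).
Σ a^n = 1/(1 − a) = 1/315515;  first 5 digits = (1, 0, 0, 11, 16)

v_19(a) = 3 ≥ 1, so the series converges in ℤ_19 to 1/(1 − a) = 1/(1 − (-315514)) = 1/315515. Expand this rational in ℤ_19: compute digits iteratively via d_i = x_i mod 19, x_{i+1} = (x_i − d_i)/19. The first 5 digits are (1, 0, 0, 11, 16).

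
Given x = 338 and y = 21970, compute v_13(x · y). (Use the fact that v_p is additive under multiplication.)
v_13(7425860) = 5

v_p(x) = 2 (factor: 338 = 13^2 · 2); v_p(y) = 3 (factor: 21970 = 13^3 · 10). Additivity: v_p(xy) = v_p(x) + v_p(y) = 2 + 3 = 5. (Direct check: xy = 7425860 = 13^5 · (20).)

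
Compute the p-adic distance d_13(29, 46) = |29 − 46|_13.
d_13(29, 46) = 1

Step 1 — x − y = 29 − 46 = -17. Step 2 — v_13(-17) = 0 (factor: -17 = −(13^0 · 17); the sign does not affect v_p). Step 3 — |x − y|_13 = 13^{0} = 1.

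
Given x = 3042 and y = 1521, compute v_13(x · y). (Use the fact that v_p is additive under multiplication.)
v_13(4626882) = 4

v_p(x) = 2 (factor: 3042 = 13^2 · 18); v_p(y) = 2 (factor: 1521 = 13^2 · 9). Additivity: v_p(xy) = v_p(x) + v_p(y) = 2 + 2 = 4. (Direct check: xy = 4626882 = 13^4 · (162).)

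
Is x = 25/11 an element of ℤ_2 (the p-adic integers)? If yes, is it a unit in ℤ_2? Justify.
x ∈ ℤ_2^× (unit); v_2(x) = 0

ℤ_2 = {x ∈ ℚ_2 : v_2(x) ≥ 0} and ℤ_2^× = {x ∈ ℤ_2 : v_2(x) = 0}. Here v_2(25/11) = v_2(num) − v_2(den) = 0; compare against these criteria.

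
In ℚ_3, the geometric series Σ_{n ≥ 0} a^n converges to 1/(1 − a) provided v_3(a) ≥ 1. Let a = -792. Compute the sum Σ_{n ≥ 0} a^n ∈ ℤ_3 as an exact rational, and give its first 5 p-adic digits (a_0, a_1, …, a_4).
Σ a^n = 1/(1 − a) = 1/793;  first 5 digits = (1, 0, 2, 0, 0)

v_3(a) = 2 ≥ 1, so the series converges in ℤ_3 to 1/(1 − a) = 1/(1 − (-792)) = 1/793. Expand this rational in ℤ_3: compute digits iteratively via d_i = x_i mod 3, x_{i+1} = (x_i − d_i)/3. The first 5 digits are (1, 0, 2, 0, 0).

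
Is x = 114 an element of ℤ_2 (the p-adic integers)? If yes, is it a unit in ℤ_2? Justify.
x ∈ ℤ_2 but not a unit; v_2(x) = 1 > 0

ℤ_2 = {x ∈ ℚ_2 : v_2(x) ≥ 0} and ℤ_2^× = {x ∈ ℤ_2 : v_2(x) = 0}. Here v_2(114) = v_2(num) − v_2(den) = 1; compare against these criteria.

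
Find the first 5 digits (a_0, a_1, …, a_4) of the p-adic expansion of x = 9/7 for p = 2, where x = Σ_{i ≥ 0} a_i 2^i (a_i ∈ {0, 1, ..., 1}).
(a_0, …, a_4) = (1, 1, 1, 1, 0)

v_2(9/7) = 0 (numerator and denominator both coprime to 2), so x ∈ ℤ_2^×. Compute digits iteratively via a_i = x_i mod 2, x_{i+1} = (x_i − a_i)/2, with x_0 = x:
  x_0 = 9/7;  a_0 = 1;  x_1 = (x_0 − 1)/2 = 1/7
  x_1 = 1/7;  a_1 = 1;  x_2 = (x_1 − 1)/2 = -3/7
  x_2 = -3/7;  a_2 = 1;  x_3 = (x_2 − 1)/2 = -5/7
  x_3 = -5/7;  a_3 = 1;  x_4 = (x_3 − 1)/2 = -6/7
  x_4 = -6/7;  a_4 = 0;  x_5 = (x_4 − 0)/2 = -3/7
Digits: (1, 1, 1, 1, 0).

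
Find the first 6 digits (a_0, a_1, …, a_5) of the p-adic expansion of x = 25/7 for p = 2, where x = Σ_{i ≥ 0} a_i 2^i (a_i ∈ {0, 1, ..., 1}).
(a_0, …, a_5) = (1, 1, 1, 1, 1, 0)

v_2(25/7) = 0 (numerator and denominator both coprime to 2), so x ∈ ℤ_2^×. Compute digits iteratively via a_i = x_i mod 2, x_{i+1} = (x_i − a_i)/2, with x_0 = x:
  x_0 = 25/7;  a_0 = 1;  x_1 = (x_0 − 1)/2 = 9/7
  x_1 = 9/7;  a_1 = 1;  x_2 = (x_1 − 1)/2 = 1/7
  x_2 = 1/7;  a_2 = 1;  x_3 = (x_2 − 1)/2 = -3/7
  x_3 = -3/7;  a_3 = 1;  x_4 = (x_3 − 1)/2 = -5/7
  x_4 = -5/7;  a_4 = 1;  x_5 = (x_4 − 1)/2 = -6/7
  x_5 = -6/7;  a_5 = 0;  x_6 = (x_5 − 0)/2 = -3/7
Digits: (1, 1, 1, 1, 1, 0).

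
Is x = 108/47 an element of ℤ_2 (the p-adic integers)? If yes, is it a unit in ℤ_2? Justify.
x ∈ ℤ_2 but not a unit; v_2(x) = 2 > 0

ℤ_2 = {x ∈ ℚ_2 : v_2(x) ≥ 0} and ℤ_2^× = {x ∈ ℤ_2 : v_2(x) = 0}. Here v_2(108/47) = v_2(num) − v_2(den) = 2; compare against these criteria.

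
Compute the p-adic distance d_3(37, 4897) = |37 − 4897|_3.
d_3(37, 4897) = 1/243

Step 1 — x − y = 37 − 4897 = -4860. Step 2 — v_3(-4860) = 5 (factor: -4860 = −(3^5 · 20); the sign does not affect v_p). Step 3 — |x − y|_3 = 3^{-5} = 1/243.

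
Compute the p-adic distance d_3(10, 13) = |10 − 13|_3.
d_3(10, 13) = 1/3

Step 1 — x − y = 10 − 13 = -3. Step 2 — v_3(-3) = 1 (factor: -3 = −(3^1 · 1); the sign does not affect v_p). Step 3 — |x − y|_3 = 3^{-1} = 1/3.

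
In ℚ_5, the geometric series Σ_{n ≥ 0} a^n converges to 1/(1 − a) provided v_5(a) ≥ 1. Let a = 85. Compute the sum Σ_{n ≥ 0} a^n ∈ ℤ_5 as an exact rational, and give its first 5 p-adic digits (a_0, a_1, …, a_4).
Σ a^n = 1/(1 − a) = -1/84;  first 5 digits = (1, 2, 2, 1, 0)

v_5(a) = 1 ≥ 1, so the series converges in ℤ_5 to 1/(1 − a) = 1/(1 − 85) = -1/84. Expand this rational in ℤ_5: compute digits iteratively via d_i = x_i mod 5, x_{i+1} = (x_i − d_i)/5. The first 5 digits are (1, 2, 2, 1, 0).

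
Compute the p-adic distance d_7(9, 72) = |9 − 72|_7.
d_7(9, 72) = 1/7

Step 1 — x − y = 9 − 72 = -63. Step 2 — v_7(-63) = 1 (factor: -63 = −(7^1 · 9); the sign does not affect v_p). Step 3 — |x − y|_7 = 7^{-1} = 1/7.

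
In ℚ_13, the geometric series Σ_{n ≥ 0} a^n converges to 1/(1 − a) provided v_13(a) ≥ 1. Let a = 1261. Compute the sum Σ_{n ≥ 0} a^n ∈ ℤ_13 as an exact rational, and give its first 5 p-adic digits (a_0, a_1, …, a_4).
Σ a^n = 1/(1 − a) = -1/1260;  first 5 digits = (1, 6, 4, 4, 5)

v_13(a) = 1 ≥ 1, so the series converges in ℤ_13 to 1/(1 − a) = 1/(1 − 1261) = -1/1260. Expand this rational in ℤ_13: compute digits iteratively via d_i = x_i mod 13, x_{i+1} = (x_i − d_i)/13. The first 5 digits are (1, 6, 4, 4, 5).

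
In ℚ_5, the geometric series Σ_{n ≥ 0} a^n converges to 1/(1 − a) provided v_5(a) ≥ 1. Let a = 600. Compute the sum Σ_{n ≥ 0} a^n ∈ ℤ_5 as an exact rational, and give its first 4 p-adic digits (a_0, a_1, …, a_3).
Σ a^n = 1/(1 − a) = -1/599;  first 4 digits = (1, 0, 4, 4)

v_5(a) = 2 ≥ 1, so the series converges in ℤ_5 to 1/(1 − a) = 1/(1 − 600) = -1/599. Expand this rational in ℤ_5: compute digits iteratively via d_i = x_i mod 5, x_{i+1} = (x_i − d_i)/5. The first 4 digits are (1, 0, 4, 4).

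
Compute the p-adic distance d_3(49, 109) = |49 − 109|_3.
d_3(49, 109) = 1/3

Step 1 — x − y = 49 − 109 = -60. Step 2 — v_3(-60) = 1 (factor: -60 = −(3^1 · 20); the sign does not affect v_p). Step 3 — |x − y|_3 = 3^{-1} = 1/3.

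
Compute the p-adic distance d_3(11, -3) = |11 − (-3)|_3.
d_3(11, -3) = 1

Step 1 — x − y = 11 − (-3) = 14. Step 2 — v_3(14) = 0 (factor: 14 = (3^0 · 14); the sign does not affect v_p). Step 3 — |x − y|_3 = 3^{0} = 1.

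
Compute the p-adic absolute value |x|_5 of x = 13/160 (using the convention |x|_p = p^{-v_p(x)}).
|13/160|_5 = 5

Step 1 — compute v_5(x) by factoring powers of 5 out of the numerator and denominator: v_5(13/160) = -1. Step 2 — apply |x|_p = p^{-v_p(x)} = 5^{1} = 5.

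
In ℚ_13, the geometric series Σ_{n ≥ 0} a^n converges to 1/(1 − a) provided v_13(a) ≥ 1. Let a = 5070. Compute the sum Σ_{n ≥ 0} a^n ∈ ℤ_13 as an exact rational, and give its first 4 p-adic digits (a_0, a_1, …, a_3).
Σ a^n = 1/(1 − a) = -1/5069;  first 4 digits = (1, 0, 4, 2)

v_13(a) = 2 ≥ 1, so the series converges in ℤ_13 to 1/(1 − a) = 1/(1 − 5070) = -1/5069. Expand this rational in ℤ_13: compute digits iteratively via d_i = x_i mod 13, x_{i+1} = (x_i − d_i)/13. The first 4 digits are (1, 0, 4, 2).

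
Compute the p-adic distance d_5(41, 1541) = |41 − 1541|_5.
d_5(41, 1541) = 1/125

Step 1 — x − y = 41 − 1541 = -1500. Step 2 — v_5(-1500) = 3 (factor: -1500 = −(5^3 · 12); the sign does not affect v_p). Step 3 — |x − y|_5 = 5^{-3} = 1/125.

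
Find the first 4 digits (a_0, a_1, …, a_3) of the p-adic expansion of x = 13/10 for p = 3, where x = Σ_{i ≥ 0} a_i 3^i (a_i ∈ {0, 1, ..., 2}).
(a_0, …, a_3) = (1, 1, 0, 2)

v_3(13/10) = 0 (numerator and denominator both coprime to 3), so x ∈ ℤ_3^×. Compute digits iteratively via a_i = x_i mod 3, x_{i+1} = (x_i − a_i)/3, with x_0 = x:
  x_0 = 13/10;  a_0 = 1;  x_1 = (x_0 − 1)/3 = 1/10
  x_1 = 1/10;  a_1 = 1;  x_2 = (x_1 − 1)/3 = -3/10
  x_2 = -3/10;  a_2 = 0;  x_3 = (x_2 − 0)/3 = -1/10
  x_3 = -1/10;  a_3 = 2;  x_4 = (x_3 − 2)/3 = -7/10
Digits: (1, 1, 0, 2).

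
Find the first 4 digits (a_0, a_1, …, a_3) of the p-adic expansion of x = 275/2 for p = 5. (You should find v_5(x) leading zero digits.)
(a_0, …, a_3) = (0, 0, 3, 3)

v_5(275/2) = 2, so a_0 = ... = a_1 = 0. Factor out: x = 5^2 · u with u = 11/2 a unit in ℤ_5. Expand u iteratively via a_{v+i} = u_i mod 5, u_{i+1} = (u_i − a_{v+i})/5:
  u_0 = 11/2;  a_2 = 3;  u_1 = (u_0 − 3)/5 = 1/2
  u_1 = 1/2;  a_3 = 3;  u_2 = (u_1 − 3)/5 = -1/2
Digits: (0, 0, 3, 3).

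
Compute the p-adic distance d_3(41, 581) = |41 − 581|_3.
d_3(41, 581) = 1/27

Step 1 — x − y = 41 − 581 = -540. Step 2 — v_3(-540) = 3 (factor: -540 = −(3^3 · 20); the sign does not affect v_p). Step 3 — |x − y|_3 = 3^{-3} = 1/27.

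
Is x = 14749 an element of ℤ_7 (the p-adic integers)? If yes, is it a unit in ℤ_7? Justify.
x ∈ ℤ_7 but not a unit; v_7(x) = 3 > 0

ℤ_7 = {x ∈ ℚ_7 : v_7(x) ≥ 0} and ℤ_7^× = {x ∈ ℤ_7 : v_7(x) = 0}. Here v_7(14749) = v_7(num) − v_7(den) = 3; compare against these criteria.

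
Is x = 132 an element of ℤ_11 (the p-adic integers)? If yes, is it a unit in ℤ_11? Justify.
x ∈ ℤ_11 but not a unit; v_11(x) = 1 > 0

ℤ_11 = {x ∈ ℚ_11 : v_11(x) ≥ 0} and ℤ_11^× = {x ∈ ℤ_11 : v_11(x) = 0}. Here v_11(132) = v_11(num) − v_11(den) = 1; compare against these criteria.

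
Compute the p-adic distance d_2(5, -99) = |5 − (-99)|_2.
d_2(5, -99) = 1/8

Step 1 — x − y = 5 − (-99) = 104. Step 2 — v_2(104) = 3 (factor: 104 = (2^3 · 13); the sign does not affect v_p). Step 3 — |x − y|_2 = 2^{-3} = 1/8.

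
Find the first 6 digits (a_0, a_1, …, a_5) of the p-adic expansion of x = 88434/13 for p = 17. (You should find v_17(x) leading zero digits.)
(a_0, …, a_5) = (0, 0, 0, 4, 9, 6)

v_17(88434/13) = 3, so a_0 = ... = a_2 = 0. Factor out: x = 17^3 · u with u = 18/13 a unit in ℤ_17. Expand u iteratively via a_{v+i} = u_i mod 17, u_{i+1} = (u_i − a_{v+i})/17:
  u_0 = 18/13;  a_3 = 4;  u_1 = (u_0 − 4)/17 = -2/13
  u_1 = -2/13;  a_4 = 9;  u_2 = (u_1 − 9)/17 = -7/13
  u_2 = -7/13;  a_5 = 6;  u_3 = (u_2 − 6)/17 = -5/13
Digits: (0, 0, 0, 4, 9, 6).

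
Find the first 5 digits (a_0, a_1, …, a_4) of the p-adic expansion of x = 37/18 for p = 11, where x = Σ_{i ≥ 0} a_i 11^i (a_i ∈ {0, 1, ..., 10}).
(a_0, …, a_4) = (10, 6, 0, 3, 4)

v_11(37/18) = 0 (numerator and denominator both coprime to 11), so x ∈ ℤ_11^×. Compute digits iteratively via a_i = x_i mod 11, x_{i+1} = (x_i − a_i)/11, with x_0 = x:
  x_0 = 37/18;  a_0 = 10;  x_1 = (x_0 − 10)/11 = -13/18
  x_1 = -13/18;  a_1 = 6;  x_2 = (x_1 − 6)/11 = -11/18
  x_2 = -11/18;  a_2 = 0;  x_3 = (x_2 − 0)/11 = -1/18
  x_3 = -1/18;  a_3 = 3;  x_4 = (x_3 − 3)/11 = -5/18
  x_4 = -5/18;  a_4 = 4;  x_5 = (x_4 − 4)/11 = -7/18
Digits: (10, 6, 0, 3, 4).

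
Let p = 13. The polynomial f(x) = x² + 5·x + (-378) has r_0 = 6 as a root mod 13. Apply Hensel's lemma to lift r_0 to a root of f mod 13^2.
r_1 = 84 (mod 169)

Hensel: r_{i+1} = r_i − f(r_i)·(f′(r_i))^{-1} mod 13^{i+2}, f′(x) = 2x + 5. Iterate:
  r_0 = 6 (mod 13)
  r_1 = 84 (mod 169)
Final: r = 84 satisfies f(r) ≡ 0 mod 13^2.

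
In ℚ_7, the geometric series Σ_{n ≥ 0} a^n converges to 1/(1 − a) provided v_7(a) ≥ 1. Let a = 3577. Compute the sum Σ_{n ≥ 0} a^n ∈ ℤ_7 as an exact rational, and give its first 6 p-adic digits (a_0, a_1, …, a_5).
Σ a^n = 1/(1 − a) = -1/3576;  first 6 digits = (1, 0, 3, 3, 3, 5)

v_7(a) = 2 ≥ 1, so the series converges in ℤ_7 to 1/(1 − a) = 1/(1 − 3577) = -1/3576. Expand this rational in ℤ_7: compute digits iteratively via d_i = x_i mod 7, x_{i+1} = (x_i − d_i)/7. The first 6 digits are (1, 0, 3, 3, 3, 5).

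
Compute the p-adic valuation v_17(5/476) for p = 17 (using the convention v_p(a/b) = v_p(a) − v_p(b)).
v_17(5/476) = -1

Factor powers of 17 from the numerator and denominator of the reduced fraction: 5 = 17^0 · 5 and 476 = 17^1 · 28. Apply v_p(a/b) = v_p(a) − v_p(b): v_17(5/476) = 0 − 1 = -1.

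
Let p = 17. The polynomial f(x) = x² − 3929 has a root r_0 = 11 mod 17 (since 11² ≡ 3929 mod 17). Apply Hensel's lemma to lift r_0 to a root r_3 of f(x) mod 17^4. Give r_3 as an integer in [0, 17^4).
r_3 = 77242 (mod 83521)

Hensel's recurrence: r_{i+1} = r_i − f(r_i)·(f′(r_i))^{-1} mod 17^{i+2}, with f′(x) = 2x. Iterate:
  r_0 = 11 (mod 17)
  r_1 = 79 (mod 289)
  r_2 = 3547 (mod 4913)
  r_3 = 77242 (mod 83521)
Final: r_3 = 77242, and one checks f(r_3) ≡ 0 mod 17^4.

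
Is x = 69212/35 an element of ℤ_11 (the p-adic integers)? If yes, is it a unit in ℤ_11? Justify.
x ∈ ℤ_11 but not a unit; v_11(x) = 3 > 0

ℤ_11 = {x ∈ ℚ_11 : v_11(x) ≥ 0} and ℤ_11^× = {x ∈ ℤ_11 : v_11(x) = 0}. Here v_11(69212/35) = v_11(num) − v_11(den) = 3; compare against these criteria.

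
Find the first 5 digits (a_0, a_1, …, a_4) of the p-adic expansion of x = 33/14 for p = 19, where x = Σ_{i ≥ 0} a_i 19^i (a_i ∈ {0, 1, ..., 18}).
(a_0, …, a_4) = (1, 15, 6, 1, 4)

v_19(33/14) = 0 (numerator and denominator both coprime to 19), so x ∈ ℤ_19^×. Compute digits iteratively via a_i = x_i mod 19, x_{i+1} = (x_i − a_i)/19, with x_0 = x:
  x_0 = 33/14;  a_0 = 1;  x_1 = (x_0 − 1)/19 = 1/14
  x_1 = 1/14;  a_1 = 15;  x_2 = (x_1 − 15)/19 = -11/14
  x_2 = -11/14;  a_2 = 6;  x_3 = (x_2 − 6)/19 = -5/14
  x_3 = -5/14;  a_3 = 1;  x_4 = (x_3 − 1)/19 = -1/14
  x_4 = -1/14;  a_4 = 4;  x_5 = (x_4 − 4)/19 = -3/14
Digits: (1, 15, 6, 1, 4).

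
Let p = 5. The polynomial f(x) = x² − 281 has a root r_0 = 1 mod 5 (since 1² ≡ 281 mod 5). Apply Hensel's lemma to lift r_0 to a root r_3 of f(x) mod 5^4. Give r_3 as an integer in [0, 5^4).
r_3 = 466 (mod 625)

Hensel's recurrence: r_{i+1} = r_i − f(r_i)·(f′(r_i))^{-1} mod 5^{i+2}, with f′(x) = 2x. Iterate:
  r_0 = 1 (mod 5)
  r_1 = 16 (mod 25)
  r_2 = 91 (mod 125)
  r_3 = 466 (mod 625)
Final: r_3 = 466, and one checks f(r_3) ≡ 0 mod 5^4.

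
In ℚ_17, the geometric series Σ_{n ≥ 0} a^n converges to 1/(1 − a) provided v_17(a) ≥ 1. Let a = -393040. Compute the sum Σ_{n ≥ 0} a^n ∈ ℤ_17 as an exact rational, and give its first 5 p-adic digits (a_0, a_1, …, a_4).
Σ a^n = 1/(1 − a) = 1/393041;  first 5 digits = (1, 0, 0, 5, 12)

v_17(a) = 3 ≥ 1, so the series converges in ℤ_17 to 1/(1 − a) = 1/(1 − (-393040)) = 1/393041. Expand this rational in ℤ_17: compute digits iteratively via d_i = x_i mod 17, x_{i+1} = (x_i − d_i)/17. The first 5 digits are (1, 0, 0, 5, 12).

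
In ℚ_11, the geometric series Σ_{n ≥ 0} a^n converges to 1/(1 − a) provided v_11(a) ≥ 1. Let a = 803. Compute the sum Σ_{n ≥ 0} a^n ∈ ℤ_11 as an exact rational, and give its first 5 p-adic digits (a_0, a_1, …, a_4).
Σ a^n = 1/(1 − a) = -1/802;  first 5 digits = (1, 7, 0, 3, 3)

v_11(a) = 1 ≥ 1, so the series converges in ℤ_11 to 1/(1 − a) = 1/(1 − 803) = -1/802. Expand this rational in ℤ_11: compute digits iteratively via d_i = x_i mod 11, x_{i+1} = (x_i − d_i)/11. The first 5 digits are (1, 7, 0, 3, 3).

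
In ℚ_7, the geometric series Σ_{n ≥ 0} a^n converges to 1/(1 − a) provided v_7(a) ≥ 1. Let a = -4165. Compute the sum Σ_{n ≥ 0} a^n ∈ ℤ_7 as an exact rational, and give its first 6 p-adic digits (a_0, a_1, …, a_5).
Σ a^n = 1/(1 − a) = 1/4166;  first 6 digits = (1, 0, 6, 1, 6, 2)

v_7(a) = 2 ≥ 1, so the series converges in ℤ_7 to 1/(1 − a) = 1/(1 − (-4165)) = 1/4166. Expand this rational in ℤ_7: compute digits iteratively via d_i = x_i mod 7, x_{i+1} = (x_i − d_i)/7. The first 6 digits are (1, 0, 6, 1, 6, 2).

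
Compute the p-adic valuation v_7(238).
v_7(238) = 1

v_7(n) is the largest exponent k such that 7^k divides n. Factor out: 238 = 7^1 · 34. (Sign doesn't affect v_p.) So v_7(238) = 1.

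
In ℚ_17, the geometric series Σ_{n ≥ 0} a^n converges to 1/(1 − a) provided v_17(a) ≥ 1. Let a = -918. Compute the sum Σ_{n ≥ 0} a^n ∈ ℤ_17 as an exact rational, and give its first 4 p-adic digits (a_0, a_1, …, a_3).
Σ a^n = 1/(1 − a) = 1/919;  first 4 digits = (1, 14, 5, 8)

v_17(a) = 1 ≥ 1, so the series converges in ℤ_17 to 1/(1 − a) = 1/(1 − (-918)) = 1/919. Expand this rational in ℤ_17: compute digits iteratively via d_i = x_i mod 17, x_{i+1} = (x_i − d_i)/17. The first 4 digits are (1, 14, 5, 8).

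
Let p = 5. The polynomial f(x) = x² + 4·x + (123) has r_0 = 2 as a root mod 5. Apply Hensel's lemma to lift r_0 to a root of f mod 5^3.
r_2 = 107 (mod 125)

Hensel: r_{i+1} = r_i − f(r_i)·(f′(r_i))^{-1} mod 5^{i+2}, f′(x) = 2x + 4. Iterate:
  r_0 = 2 (mod 5)
  r_1 = 7 (mod 25)
  r_2 = 107 (mod 125)
Final: r = 107 satisfies f(r) ≡ 0 mod 5^3.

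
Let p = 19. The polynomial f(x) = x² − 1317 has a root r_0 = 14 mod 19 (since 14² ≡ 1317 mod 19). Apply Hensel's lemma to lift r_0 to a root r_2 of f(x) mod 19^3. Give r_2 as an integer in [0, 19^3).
r_2 = 4992 (mod 6859)

Hensel's recurrence: r_{i+1} = r_i − f(r_i)·(f′(r_i))^{-1} mod 19^{i+2}, with f′(x) = 2x. Iterate:
  r_0 = 14 (mod 19)
  r_1 = 299 (mod 361)
  r_2 = 4992 (mod 6859)
Final: r_2 = 4992, and one checks f(r_2) ≡ 0 mod 19^3.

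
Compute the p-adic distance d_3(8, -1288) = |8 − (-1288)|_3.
d_3(8, -1288) = 1/81

Step 1 — x − y = 8 − (-1288) = 1296. Step 2 — v_3(1296) = 4 (factor: 1296 = (3^4 · 16); the sign does not affect v_p). Step 3 — |x − y|_3 = 3^{-4} = 1/81.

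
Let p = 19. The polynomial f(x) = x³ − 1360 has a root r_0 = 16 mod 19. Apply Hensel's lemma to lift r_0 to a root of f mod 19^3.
r_2 = 2562 (mod 6859)

Hensel: r_{i+1} = r_i − f(r_i)/f′(r_i) mod 19^{i+2}, where f′(x) = 3x². Iterate:
  r_0 = 16 (mod 19)
  r_1 = 35 (mod 361)
  r_2 = 2562 (mod 6859)
Final: r = 2562 with f(r) ≡ 0 mod 19^3.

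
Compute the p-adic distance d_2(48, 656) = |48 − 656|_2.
d_2(48, 656) = 1/32

Step 1 — x − y = 48 − 656 = -608. Step 2 — v_2(-608) = 5 (factor: -608 = −(2^5 · 19); the sign does not affect v_p). Step 3 — |x − y|_2 = 2^{-5} = 1/32.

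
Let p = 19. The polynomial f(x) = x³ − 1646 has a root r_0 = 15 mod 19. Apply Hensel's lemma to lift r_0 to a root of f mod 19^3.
r_2 = 3055 (mod 6859)

Hensel: r_{i+1} = r_i − f(r_i)/f′(r_i) mod 19^{i+2}, where f′(x) = 3x². Iterate:
  r_0 = 15 (mod 19)
  r_1 = 167 (mod 361)
  r_2 = 3055 (mod 6859)
Final: r = 3055 with f(r) ≡ 0 mod 19^3.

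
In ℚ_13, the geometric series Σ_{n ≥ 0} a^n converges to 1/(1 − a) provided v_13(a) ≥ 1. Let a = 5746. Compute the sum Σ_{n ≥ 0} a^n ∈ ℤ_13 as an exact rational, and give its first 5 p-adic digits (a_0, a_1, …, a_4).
Σ a^n = 1/(1 − a) = -1/5745;  first 5 digits = (1, 0, 8, 2, 12)

v_13(a) = 2 ≥ 1, so the series converges in ℤ_13 to 1/(1 − a) = 1/(1 − 5746) = -1/5745. Expand this rational in ℤ_13: compute digits iteratively via d_i = x_i mod 13, x_{i+1} = (x_i − d_i)/13. The first 5 digits are (1, 0, 8, 2, 12).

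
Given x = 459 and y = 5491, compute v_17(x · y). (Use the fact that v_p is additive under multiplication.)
v_17(2520369) = 3

v_p(x) = 1 (factor: 459 = 17^1 · 27); v_p(y) = 2 (factor: 5491 = 17^2 · 19). Additivity: v_p(xy) = v_p(x) + v_p(y) = 1 + 2 = 3. (Direct check: xy = 2520369 = 17^3 · (513).)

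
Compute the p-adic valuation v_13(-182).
v_13(-182) = 1

v_13(n) is the largest exponent k such that 13^k divides n. Factor out: -182 = -13^1 · 14. (Sign doesn't affect v_p.) So v_13(-182) = 1.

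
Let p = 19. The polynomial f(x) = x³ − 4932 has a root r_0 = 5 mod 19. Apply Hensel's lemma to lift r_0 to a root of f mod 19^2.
r_1 = 252 (mod 361)

Hensel: r_{i+1} = r_i − f(r_i)/f′(r_i) mod 19^{i+2}, where f′(x) = 3x². Iterate:
  r_0 = 5 (mod 19)
  r_1 = 252 (mod 361)
Final: r = 252 with f(r) ≡ 0 mod 19^2.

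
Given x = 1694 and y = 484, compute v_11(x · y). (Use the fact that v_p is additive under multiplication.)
v_11(819896) = 4

v_p(x) = 2 (factor: 1694 = 11^2 · 14); v_p(y) = 2 (factor: 484 = 11^2 · 4). Additivity: v_p(xy) = v_p(x) + v_p(y) = 2 + 2 = 4. (Direct check: xy = 819896 = 11^4 · (56).)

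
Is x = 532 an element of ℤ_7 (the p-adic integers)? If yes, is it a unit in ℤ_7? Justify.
x ∈ ℤ_7 but not a unit; v_7(x) = 1 > 0

ℤ_7 = {x ∈ ℚ_7 : v_7(x) ≥ 0} and ℤ_7^× = {x ∈ ℤ_7 : v_7(x) = 0}. Here v_7(532) = v_7(num) − v_7(den) = 1; compare against these criteria.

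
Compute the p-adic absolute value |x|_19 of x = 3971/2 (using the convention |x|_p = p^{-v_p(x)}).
|3971/2|_19 = 1/361

Step 1 — compute v_19(x) by factoring powers of 19 out of the numerator and denominator: v_19(3971/2) = 2. Step 2 — apply |x|_p = p^{-v_p(x)} = 19^{-2} = 1/361.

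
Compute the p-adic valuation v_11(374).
v_11(374) = 1

v_11(n) is the largest exponent k such that 11^k divides n. Factor out: 374 = 11^1 · 34. (Sign doesn't affect v_p.) So v_11(374) = 1.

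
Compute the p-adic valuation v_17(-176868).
v_17(-176868) = 3

v_17(n) is the largest exponent k such that 17^k divides n. Factor out: -176868 = -17^3 · 36. (Sign doesn't affect v_p.) So v_17(-176868) = 3.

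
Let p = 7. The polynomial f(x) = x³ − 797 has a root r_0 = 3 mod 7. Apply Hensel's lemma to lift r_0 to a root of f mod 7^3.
r_2 = 17 (mod 343)

Hensel: r_{i+1} = r_i − f(r_i)/f′(r_i) mod 7^{i+2}, where f′(x) = 3x². Iterate:
  r_0 = 3 (mod 7)
  r_1 = 17 (mod 49)
  r_2 = 17 (mod 343)
Final: r = 17 with f(r) ≡ 0 mod 7^3.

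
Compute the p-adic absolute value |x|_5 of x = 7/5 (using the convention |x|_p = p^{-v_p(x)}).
|7/5|_5 = 5

Step 1 — compute v_5(x) by factoring powers of 5 out of the numerator and denominator: v_5(7/5) = -1. Step 2 — apply |x|_p = p^{-v_p(x)} = 5^{1} = 5.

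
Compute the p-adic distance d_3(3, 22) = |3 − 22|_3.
d_3(3, 22) = 1

Step 1 — x − y = 3 − 22 = -19. Step 2 — v_3(-19) = 0 (factor: -19 = −(3^0 · 19); the sign does not affect v_p). Step 3 — |x − y|_3 = 3^{0} = 1.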